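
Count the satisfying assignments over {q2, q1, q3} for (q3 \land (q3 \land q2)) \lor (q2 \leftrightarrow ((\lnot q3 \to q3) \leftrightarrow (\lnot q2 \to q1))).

4

Initial set: {((q3 \land (q3 \land q2)) \lor (q2 \leftrightarrow ((\lnot q3 \to q3) \leftrightarrow (\lnot q2 \to q1))))}.
((q3 \land (q3 \land q2)) \lor (q2 \leftrightarrow ((\lnot q3 \to q3) \leftrightarrow (\lnot q2 \to q1)))): β-rule — branch into (q3 \land (q3 \land q2))  //  (q2 \leftrightarrow ((\lnot q3 \to q3) \leftrightarrow (\lnot q2 \to q1))).
  branch 1 (add (q3 \land (q3 \land q2))):
    (q3 \land (q3 \land q2)): α-rule — add q3, (q3 \land q2).
    (q3 \land q2): α-rule — add q3, q2.
    ○ open, literals {q2=T, q3=T}.
  branch 2 (add (q2 \leftrightarrow ((\lnot q3 \to q3) \leftrightarrow (\lnot q2 \to q1)))):
    (q2 \leftrightarrow ((\lnot q3 \to q3) \leftrightarrow (\lnot q2 \to q1))): β-rule — branch into q2, ((\lnot q3 \to q3) \leftrightarrow (\lnot q2 \to q1))  //  \lnot q2, \lnot ((\lnot q3 \to q3) \leftrightarrow (\lnot q2 \to q1)).
      branch 2.1 (add q2, ((\lnot q3 \to q3) \leftrightarrow (\lnot q2 \to q1))):
        ((\lnot q3 \to q3) \leftrightarrow (\lnot q2 \to q1)): β-rule — branch into (\lnot q3 \to q3), (\lnot q2 \to q1)  //  \lnot (\lnot q3 \to q3), \lnot (\lnot q2 \to q1).
          branch 2.1.1 (add (\lnot q3 \to q3), (\lnot q2 \to q1)):
            (\lnot q3 \to q3): β-rule — branch into \lnot \lnot q3  //  q3.
              branch 2.1.1.1 (add \lnot \lnot q3):
                (\lnot q2 \to q1): β-rule — branch into \lnot \lnot q2  //  q1.
                  branch 2.1.1.1.1 (add \lnot \lnot q2):
                    ○ open, literals {q2=T, q3=T}.
                  branch 2.1.1.1.2 (add q1):
                    ○ open, literals {q1=T, q2=T, q3=T}.
              branch 2.1.1.2 (add q3):
                (\lnot q2 \to q1): β-rule — branch into \lnot \lnot q2  //  q1.
                  branch 2.1.1.2.1 (add \lnot \lnot q2):
                    ○ open, literals {q2=T, q3=T}.
                  branch 2.1.1.2.2 (add q1):
                    ○ open, literals {q1=T, q2=T, q3=T}.
          branch 2.1.2 (add \lnot (\lnot q3 \to q3), \lnot (\lnot q2 \to q1)):
            \lnot (\lnot q3 \to q3): α-rule — add \lnot q3, \lnot q3.
            \lnot (\lnot q2 \to q1): α-rule — add \lnot q2, \lnot q1.
            × closes — contains both q2 and \lnot q2.
      branch 2.2 (add \lnot q2, \lnot ((\lnot q3 \to q3) \leftrightarrow (\lnot q2 \to q1))):
        \lnot ((\lnot q3 \to q3) \leftrightarrow (\lnot q2 \to q1)): β-rule — branch into (\lnot q3 \to q3), \lnot (\lnot q2 \to q1)  //  \lnot (\lnot q3 \to q3), (\lnot q2 \to q1).
          branch 2.2.1 (add (\lnot q3 \to q3), \lnot (\lnot q2 \to q1)):
            \lnot (\lnot q2 \to q1): α-rule — add \lnot q2, \lnot q1.
            (\lnot q3 \to q3): β-rule — branch into \lnot \lnot q3  //  q3.
              branch 2.2.1.1 (add \lnot \lnot q3):
                ○ open, literals {q1=F, q2=F, q3=T}.
              branch 2.2.1.2 (add q3):
                ○ open, literals {q1=F, q2=F, q3=T}.
          branch 2.2.2 (add \lnot (\lnot q3 \to q3), (\lnot q2 \to q1)):
            \lnot (\lnot q3 \to q3): α-rule — add \lnot q3, \lnot q3.
            (\lnot q2 \to q1): β-rule — branch into \lnot \lnot q2  //  q1.
              branch 2.2.2.1 (add \lnot \lnot q2):
                × closes — contains both q2 and \lnot q2.
              branch 2.2.2.2 (add q1):
                ○ open, literals {q1=T, q2=F, q3=F}.
2 branches closed, 8 open.
Each open branch fixes some atoms; the unmentioned ones are free. Counting distinct full assignments: branch {q2=T, q3=T} (q1) contributes 2 new; branch {q2=T, q3=T} (q1) contributes 0 new; branch {q1=T, q2=T, q3=T} (none free) contributes 0 new; branch {q2=T, q3=T} (q1) contributes 0 new; branch {q1=T, q2=T, q3=T} (none free) contributes 0 new; branch {q1=F, q2=F, q3=T} (none free) contributes 1 new; branch {q1=F, q2=F, q3=T} (none free) contributes 0 new; branch {q1=T, q2=F, q3=F} (none free) contributes 1 new. Total: 4.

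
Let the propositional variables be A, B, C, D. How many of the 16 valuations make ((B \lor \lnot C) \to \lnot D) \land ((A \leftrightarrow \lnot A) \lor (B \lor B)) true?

4

Initial set: {(((B \lor \lnot C) \to \lnot D) \land ((A \leftrightarrow \lnot A) \lor (B \lor B)))}.
(((B \lor \lnot C) \to \lnot D) \land ((A \leftrightarrow \lnot A) \lor (B \lor B))): α-rule — add ((B \lor \lnot C) \to \lnot D), ((A \leftrightarrow \lnot A) \lor (B \lor B)).
((B \lor \lnot C) \to \lnot D): β-rule — branch into \lnot (B \lor \lnot C)  //  \lnot D.
  branch 1 (add \lnot (B \lor \lnot C)):
    \lnot (B \lor \lnot C): α-rule — add \lnot B, \lnot \lnot C.
    ((A \leftrightarrow \lnot A) \lor (B \lor B)): β-rule — branch into (A \leftrightarrow \lnot A)  //  (B \lor B).
      branch 1.1 (add (A \leftrightarrow \lnot A)):
        (A \leftrightarrow \lnot A): β-rule — branch into A, \lnot A  //  \lnot A, \lnot \lnot A.
          branch 1.1.1 (add A, \lnot A):
            × closes — contains both A and \lnot A.
          branch 1.1.2 (add \lnot A, \lnot \lnot A):
            × closes — contains both A and \lnot A.
      branch 1.2 (add (B \lor B)):
        (B \lor B): β-rule — branch into B  //  B.
          branch 1.2.1 (add B):
            × closes — contains both B and \lnot B.
          branch 1.2.2 (add B):
            × closes — contains both B and \lnot B.
  branch 2 (add \lnot D):
    ((A \leftrightarrow \lnot A) \lor (B \lor B)): β-rule — branch into (A \leftrightarrow \lnot A)  //  (B \lor B).
      branch 2.1 (add (A \leftrightarrow \lnot A)):
        (A \leftrightarrow \lnot A): β-rule — branch into A, \lnot A  //  \lnot A, \lnot \lnot A.
          branch 2.1.1 (add A, \lnot A):
            × closes — contains both A and \lnot A.
          branch 2.1.2 (add \lnot A, \lnot \lnot A):
            × closes — contains both A and \lnot A.
      branch 2.2 (add (B \lor B)):
        (B \lor B): β-rule — branch into B  //  B.
          branch 2.2.1 (add B):
            ○ open, literals {B=T, D=F}.
          branch 2.2.2 (add B):
            ○ open, literals {B=T, D=F}.
6 branches closed, 2 open.
Each open branch fixes some atoms; the unmentioned ones are free. Counting distinct full assignments: branch {B=T, D=F} (A, C) contributes 4 new; branch {B=T, D=F} (A, C) contributes 0 new. Total: 4.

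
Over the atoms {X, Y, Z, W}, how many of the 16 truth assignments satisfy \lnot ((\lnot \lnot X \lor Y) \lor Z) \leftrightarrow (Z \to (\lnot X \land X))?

Initial set: {T (\lnot ((\lnot \lnot X \lor Y) \lor Z) \leftrightarrow (Z \to (\lnot X \land X)))}.
T (\lnot ((\lnot \lnot X \lor Y) \lor Z) \leftrightarrow (Z \to (\lnot X \land X))): β-rule — branch into T \lnot ((\lnot \lnot X \lor Y) \lor Z), T (Z \to (\lnot X \land X))  //  F \lnot ((\lnot \lnot X \lor Y) \lor Z), F (Z \to (\lnot X \land X)).
  branch 1 (add T \lnot ((\lnot \lnot X \lor Y) \lor Z), T (Z \to (\lnot X \land X))):
    T \lnot ((\lnot \lnot X \lor Y) \lor Z): α-rule — add F (\lnot \lnot X \lor Y), F Z.
    F (\lnot \lnot X \lor Y): α-rule — add F \lnot \lnot X, F Y.
    F \lnot \lnot X: drop double negation, giving F X.
    T (Z \to (\lnot X \land X)): β-rule — branch into F Z  //  T (\lnot X \land X).
      branch 1.1 (add F Z):
        ○ open, literals {X=0, Y=0, Z=0}.
      branch 1.2 (add T (\lnot X \land X)):
        T (\lnot X \land X): α-rule — add T \lnot X, T X.
        × closes — contains both X and \lnot X.
  branch 2 (add F \lnot ((\lnot \lnot X \lor Y) \lor Z), F (Z \to (\lnot X \land X))):
    F (Z \to (\lnot X \land X)): α-rule — add T Z, F (\lnot X \land X).
    F \lnot ((\lnot \lnot X \lor Y) \lor Z): β-rule — branch into T (\lnot \lnot X \lor Y)  //  T Z.
      branch 2.1 (add T (\lnot \lnot X \lor Y)):
        F (\lnot X \land X): β-rule — branch into F \lnot X  //  F X.
          branch 2.1.1 (add F \lnot X):
            T (\lnot \lnot X \lor Y): β-rule — branch into T \lnot \lnot X  //  T Y.
              branch 2.1.1.1 (add T \lnot \lnot X):
                T \lnot \lnot X: drop double negation, giving T X.
                ○ open, literals {X=1, Z=1}.
              branch 2.1.1.2 (add T Y):
                ○ open, literals {X=1, Y=1, Z=1}.
          branch 2.1.2 (add F X):
            T (\lnot \lnot X \lor Y): β-rule — branch into T \lnot \lnot X  //  T Y.
              branch 2.1.2.1 (add T \lnot \lnot X):
                T \lnot \lnot X: drop double negation, giving T X.
                × closes — contains both X and \lnot X.
              branch 2.1.2.2 (add T Y):
                ○ open, literals {X=0, Y=1, Z=1}.
      branch 2.2 (add T Z):
        F (\lnot X \land X): β-rule — branch into F \lnot X  //  F X.
          branch 2.2.1 (add F \lnot X):
            ○ open, literals {X=1, Z=1}.
          branch 2.2.2 (add F X):
            ○ open, literals {X=0, Z=1}.
2 branches closed, 6 open.
Each open branch fixes some atoms; the unmentioned ones are free. Counting distinct full assignments: branch {X=0, Y=0, Z=0} (W) contributes 2 new; branch {X=1, Z=1} (Y, W) contributes 4 new; branch {X=1, Y=1, Z=1} (W) contributes 0 new; branch {X=0, Y=1, Z=1} (W) contributes 2 new; branch {X=1, Z=1} (Y, W) contributes 0 new; branch {X=0, Z=1} (Y, W) contributes 2 new. Total: 10.

10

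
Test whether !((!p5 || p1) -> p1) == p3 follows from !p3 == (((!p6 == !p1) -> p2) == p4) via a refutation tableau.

Initial set: {(!p3 == (((!p6 == !p1) -> p2) == p4)); !(!((!p5 || p1) -> p1) == p3)}.
(!p3 == (((!p6 == !p1) -> p2) == p4)): β-rule — branch into !p3, (((!p6 == !p1) -> p2) == p4)  //  !!p3, !(((!p6 == !p1) -> p2) == p4).
  branch 1 (add !p3, (((!p6 == !p1) -> p2) == p4)):
    !(!((!p5 || p1) -> p1) == p3): β-rule — branch into !((!p5 || p1) -> p1), !p3  //  !!((!p5 || p1) -> p1), p3.
      branch 1.1 (add !((!p5 || p1) -> p1), !p3):
        !((!p5 || p1) -> p1): α-rule — add (!p5 || p1), !p1.
        (((!p6 == !p1) -> p2) == p4): β-rule — branch into ((!p6 == !p1) -> p2), p4  //  !((!p6 == !p1) -> p2), !p4.
          branch 1.1.1 (add ((!p6 == !p1) -> p2), p4):
            (!p5 || p1): β-rule — branch into !p5  //  p1.
              branch 1.1.1.1 (add !p5):
                ((!p6 == !p1) -> p2): β-rule — branch into !(!p6 == !p1)  //  p2.
                  branch 1.1.1.1.1 (add !(!p6 == !p1)):
                    !(!p6 == !p1): β-rule — branch into !p6, !!p1  //  !!p6, !p1.
                      branch 1.1.1.1.1.1 (add !p6, !!p1):
                        × closes — contains both p1 and !p1.
                      branch 1.1.1.1.1.2 (add !!p6, !p1):
                        ○ open, literals {p1=false, p3=false, p4=true, p5=false, p6=true}.
                  branch 1.1.1.1.2 (add p2):
                    ○ open, literals {p1=false, p2=true, p3=false, p4=true, p5=false}.
              branch 1.1.1.2 (add p1):
                × closes — contains both p1 and !p1.
          branch 1.1.2 (add !((!p6 == !p1) -> p2), !p4):
            !((!p6 == !p1) -> p2): α-rule — add (!p6 == !p1), !p2.
            (!p5 || p1): β-rule — branch into !p5  //  p1.
              branch 1.1.2.1 (add !p5):
                (!p6 == !p1): β-rule — branch into !p6, !p1  //  !!p6, !!p1.
                  branch 1.1.2.1.1 (add !p6, !p1):
                    ○ open, literals {p1=false, p2=false, p3=false, p4=false, p5=false, p6=false}.
                  branch 1.1.2.1.2 (add !!p6, !!p1):
                    × closes — contains both p1 and !p1.
              branch 1.1.2.2 (add p1):
                × closes — contains both p1 and !p1.
      branch 1.2 (add !!((!p5 || p1) -> p1), p3):
        × closes — contains both p3 and !p3.
  branch 2 (add !!p3, !(((!p6 == !p1) -> p2) == p4)):
    !(!((!p5 || p1) -> p1) == p3): β-rule — branch into !((!p5 || p1) -> p1), !p3  //  !!((!p5 || p1) -> p1), p3.
      branch 2.1 (add !((!p5 || p1) -> p1), !p3):
        × closes — contains both p3 and !p3.
      branch 2.2 (add !!((!p5 || p1) -> p1), p3):
        !(((!p6 == !p1) -> p2) == p4): β-rule — branch into ((!p6 == !p1) -> p2), !p4  //  !((!p6 == !p1) -> p2), p4.
          branch 2.2.1 (add ((!p6 == !p1) -> p2), !p4):
            !!((!p5 || p1) -> p1): β-rule — branch into !(!p5 || p1)  //  p1.
              branch 2.2.1.1 (add !(!p5 || p1)):
                !(!p5 || p1): α-rule — add !!p5, !p1.
                ((!p6 == !p1) -> p2): β-rule — branch into !(!p6 == !p1)  //  p2.
                  branch 2.2.1.1.1 (add !(!p6 == !p1)):
                    !(!p6 == !p1): β-rule — branch into !p6, !!p1  //  !!p6, !p1.
                      branch 2.2.1.1.1.1 (add !p6, !!p1):
                        × closes — contains both p1 and !p1.
                      branch 2.2.1.1.1.2 (add !!p6, !p1):
                        ○ open, literals {p1=false, p3=true, p4=false, p5=true, p6=true}.
                  branch 2.2.1.1.2 (add p2):
                    ○ open, literals {p1=false, p2=true, p3=true, p4=false, p5=true}.
              branch 2.2.1.2 (add p1):
                ((!p6 == !p1) -> p2): β-rule — branch into !(!p6 == !p1)  //  p2.
                  branch 2.2.1.2.1 (add !(!p6 == !p1)):
                    !(!p6 == !p1): β-rule — branch into !p6, !!p1  //  !!p6, !p1.
                      branch 2.2.1.2.1.1 (add !p6, !!p1):
                        ○ open, literals {p1=true, p3=true, p4=false, p6=false}.
                      branch 2.2.1.2.1.2 (add !!p6, !p1):
                        × closes — contains both p1 and !p1.
                  branch 2.2.1.2.2 (add p2):
                    ○ open, literals {p1=true, p2=true, p3=true, p4=false}.
          branch 2.2.2 (add !((!p6 == !p1) -> p2), p4):
            !((!p6 == !p1) -> p2): α-rule — add (!p6 == !p1), !p2.
            !!((!p5 || p1) -> p1): β-rule — branch into !(!p5 || p1)  //  p1.
              branch 2.2.2.1 (add !(!p5 || p1)):
                !(!p5 || p1): α-rule — add !!p5, !p1.
                (!p6 == !p1): β-rule — branch into !p6, !p1  //  !!p6, !!p1.
                  branch 2.2.2.1.1 (add !p6, !p1):
                    ○ open, literals {p1=false, p2=false, p3=true, p4=true, p5=true, p6=false}.
                  branch 2.2.2.1.2 (add !!p6, !!p1):
                    × closes — contains both p1 and !p1.
              branch 2.2.2.2 (add p1):
                (!p6 == !p1): β-rule — branch into !p6, !p1  //  !!p6, !!p1.
                  branch 2.2.2.2.1 (add !p6, !p1):
                    × closes — contains both p1 and !p1.
                  branch 2.2.2.2.2 (add !!p6, !!p1):
                    ○ open, literals {p1=true, p2=false, p3=true, p4=true, p6=true}.
10 branches closed, 9 open.
An open branch gives a countermodel: p1=false, p3=false, p4=true, p5=false, p6=true (unmentioned atoms arbitrary); the premises hold there but the conclusion fails.

No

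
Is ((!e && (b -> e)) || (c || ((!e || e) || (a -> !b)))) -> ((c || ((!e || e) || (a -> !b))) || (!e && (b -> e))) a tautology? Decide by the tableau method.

Assume the negation and expand:
Initial set: {F (((!e && (b -> e)) || (c || ((!e || e) || (a -> !b)))) -> ((c || ((!e || e) || (a -> !b))) || (!e && (b -> e))))}.
F (((!e && (b -> e)) || (c || ((!e || e) || (a -> !b)))) -> ((c || ((!e || e) || (a -> !b))) || (!e && (b -> e)))): α-rule — add T ((!e && (b -> e)) || (c || ((!e || e) || (a -> !b)))), F ((c || ((!e || e) || (a -> !b))) || (!e && (b -> e))).
F ((c || ((!e || e) || (a -> !b))) || (!e && (b -> e))): α-rule — add F (c || ((!e || e) || (a -> !b))), F (!e && (b -> e)).
F (c || ((!e || e) || (a -> !b))): α-rule — add F c, F ((!e || e) || (a -> !b)).
F ((!e || e) || (a -> !b)): α-rule — add F (!e || e), F (a -> !b).
F (!e || e): α-rule — add F !e, F e.
× closes — contains both e and !e.
All 1 branch closes.
Every branch closed, so the negation is unsatisfiable and the formula is valid.

Valid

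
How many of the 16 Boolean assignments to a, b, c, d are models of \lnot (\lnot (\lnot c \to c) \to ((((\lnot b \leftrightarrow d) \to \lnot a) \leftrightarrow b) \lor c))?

4

Initial set: {\lnot (\lnot (\lnot c \to c) \to ((((\lnot b \leftrightarrow d) \to \lnot a) \leftrightarrow b) \lor c))}.
\lnot (\lnot (\lnot c \to c) \to ((((\lnot b \leftrightarrow d) \to \lnot a) \leftrightarrow b) \lor c)): α-rule — add \lnot (\lnot c \to c), \lnot ((((\lnot b \leftrightarrow d) \to \lnot a) \leftrightarrow b) \lor c).
\lnot (\lnot c \to c): α-rule — add \lnot c, \lnot c.
\lnot ((((\lnot b \leftrightarrow d) \to \lnot a) \leftrightarrow b) \lor c): α-rule — add \lnot (((\lnot b \leftrightarrow d) \to \lnot a) \leftrightarrow b), \lnot c.
\lnot (((\lnot b \leftrightarrow d) \to \lnot a) \leftrightarrow b): β-rule — branch into ((\lnot b \leftrightarrow d) \to \lnot a), \lnot b  //  \lnot ((\lnot b \leftrightarrow d) \to \lnot a), b.
  branch 1 (add ((\lnot b \leftrightarrow d) \to \lnot a), \lnot b):
    ((\lnot b \leftrightarrow d) \to \lnot a): β-rule — branch into \lnot (\lnot b \leftrightarrow d)  //  \lnot a.
      branch 1.1 (add \lnot (\lnot b \leftrightarrow d)):
        \lnot (\lnot b \leftrightarrow d): β-rule — branch into \lnot b, \lnot d  //  \lnot \lnot b, d.
          branch 1.1.1 (add \lnot b, \lnot d):
            ○ open, literals {b=false, c=false, d=false}.
          branch 1.1.2 (add \lnot \lnot b, d):
            × closes — contains both b and \lnot b.
      branch 1.2 (add \lnot a):
        ○ open, literals {a=false, b=false, c=false}.
  branch 2 (add \lnot ((\lnot b \leftrightarrow d) \to \lnot a), b):
    \lnot ((\lnot b \leftrightarrow d) \to \lnot a): α-rule — add (\lnot b \leftrightarrow d), \lnot \lnot a.
    (\lnot b \leftrightarrow d): β-rule — branch into \lnot b, d  //  \lnot \lnot b, \lnot d.
      branch 2.1 (add \lnot b, d):
        × closes — contains both b and \lnot b.
      branch 2.2 (add \lnot \lnot b, \lnot d):
        ○ open, literals {a=true, b=true, c=false, d=false}.
2 branches closed, 3 open.
Each open branch fixes some atoms; the unmentioned ones are free. Counting distinct full assignments: branch {b=false, c=false, d=false} (a) contributes 2 new; branch {a=false, b=false, c=false} (d) contributes 1 new; branch {a=true, b=true, c=false, d=false} (none free) contributes 1 new. Total: 4.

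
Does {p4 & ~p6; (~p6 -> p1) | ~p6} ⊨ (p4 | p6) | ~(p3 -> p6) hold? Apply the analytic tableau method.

Initial set: {(p4 & ~p6); ((~p6 -> p1) | ~p6); ~((p4 | p6) | ~(p3 -> p6))}.
(p4 & ~p6): α-rule — add p4, ~p6.
~((p4 | p6) | ~(p3 -> p6)): α-rule — add ~(p4 | p6), ~~(p3 -> p6).
~(p4 | p6): α-rule — add ~p4, ~p6.
× closes — contains both p4 and ~p4.
All 1 branch closes.
Every branch closed, so the premises entail the conclusion.

Yes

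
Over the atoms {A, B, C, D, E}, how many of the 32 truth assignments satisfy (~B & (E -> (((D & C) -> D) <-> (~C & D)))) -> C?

Initial set: {T ((~B & (E -> (((D & C) -> D) <-> (~C & D)))) -> C)}.
T ((~B & (E -> (((D & C) -> D) <-> (~C & D)))) -> C): β-rule — branch into F (~B & (E -> (((D & C) -> D) <-> (~C & D))))  //  T C.
  branch 1 (add F (~B & (E -> (((D & C) -> D) <-> (~C & D))))):
    F (~B & (E -> (((D & C) -> D) <-> (~C & D)))): β-rule — branch into F ~B  //  F (E -> (((D & C) -> D) <-> (~C & D))).
      branch 1.1 (add F ~B):
        ○ open, literals {B=true}.
      branch 1.2 (add F (E -> (((D & C) -> D) <-> (~C & D)))):
        F (E -> (((D & C) -> D) <-> (~C & D))): α-rule — add T E, F (((D & C) -> D) <-> (~C & D)).
        F (((D & C) -> D) <-> (~C & D)): β-rule — branch into T ((D & C) -> D), F (~C & D)  //  F ((D & C) -> D), T (~C & D).
          branch 1.2.1 (add T ((D & C) -> D), F (~C & D)):
            T ((D & C) -> D): β-rule — branch into F (D & C)  //  T D.
              branch 1.2.1.1 (add F (D & C)):
                F (~C & D): β-rule — branch into F ~C  //  F D.
                  branch 1.2.1.1.1 (add F ~C):
                    F (D & C): β-rule — branch into F D  //  F C.
                      branch 1.2.1.1.1.1 (add F D):
                        ○ open, literals {C=true, D=false, E=true}.
                      branch 1.2.1.1.1.2 (add F C):
                        × closes — contains both C and ~C.
                  branch 1.2.1.1.2 (add F D):
                    F (D & C): β-rule — branch into F D  //  F C.
                      branch 1.2.1.1.2.1 (add F D):
                        ○ open, literals {D=false, E=true}.
                      branch 1.2.1.1.2.2 (add F C):
                        ○ open, literals {C=false, D=false, E=true}.
              branch 1.2.1.2 (add T D):
                F (~C & D): β-rule — branch into F ~C  //  F D.
                  branch 1.2.1.2.1 (add F ~C):
                    ○ open, literals {C=true, D=true, E=true}.
                  branch 1.2.1.2.2 (add F D):
                    × closes — contains both D and ~D.
          branch 1.2.2 (add F ((D & C) -> D), T (~C & D)):
            F ((D & C) -> D): α-rule — add T (D & C), F D.
            T (~C & D): α-rule — add T ~C, T D.
            × closes — contains both D and ~D.
  branch 2 (add T C):
    ○ open, literals {C=true}.
3 branches closed, 6 open.
Each open branch fixes some atoms; the unmentioned ones are free. Counting distinct full assignments: branch {B=true} (A, C, D, E) contributes 16 new; branch {C=true, D=false, E=true} (A, B) contributes 2 new; branch {D=false, E=true} (A, B, C) contributes 2 new; branch {C=false, D=false, E=true} (A, B) contributes 0 new; branch {C=true, D=true, E=true} (A, B) contributes 2 new; branch {C=true} (A, B, D, E) contributes 4 new. Total: 26.

26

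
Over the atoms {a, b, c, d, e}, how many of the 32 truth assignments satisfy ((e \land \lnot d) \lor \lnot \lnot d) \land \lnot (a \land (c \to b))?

Initial set: {(((e \land \lnot d) \lor \lnot \lnot d) \land \lnot (a \land (c \to b)))}.
(((e \land \lnot d) \lor \lnot \lnot d) \land \lnot (a \land (c \to b))): α-rule — add ((e \land \lnot d) \lor \lnot \lnot d), \lnot (a \land (c \to b)).
((e \land \lnot d) \lor \lnot \lnot d): β-rule — branch into (e \land \lnot d)  //  \lnot \lnot d.
  branch 1 (add (e \land \lnot d)):
    (e \land \lnot d): α-rule — add e, \lnot d.
    \lnot (a \land (c \to b)): β-rule — branch into \lnot a  //  \lnot (c \to b).
      branch 1.1 (add \lnot a):
        ○ open, literals {a=false, d=false, e=true}.
      branch 1.2 (add \lnot (c \to b)):
        \lnot (c \to b): α-rule — add c, \lnot b.
        ○ open, literals {b=false, c=true, d=false, e=true}.
  branch 2 (add \lnot \lnot d):
    \lnot \lnot d: drop double negation, giving d.
    \lnot (a \land (c \to b)): β-rule — branch into \lnot a  //  \lnot (c \to b).
      branch 2.1 (add \lnot a):
        ○ open, literals {a=false, d=true}.
      branch 2.2 (add \lnot (c \to b)):
        \lnot (c \to b): α-rule — add c, \lnot b.
        ○ open, literals {b=false, c=true, d=true}.
0 branches closed, 4 open.
Each open branch fixes some atoms; the unmentioned ones are free. Counting distinct full assignments: branch {a=false, d=false, e=true} (b, c) contributes 4 new; branch {b=false, c=true, d=false, e=true} (a) contributes 1 new; branch {a=false, d=true} (b, c, e) contributes 8 new; branch {b=false, c=true, d=true} (a, e) contributes 2 new. Total: 15.

15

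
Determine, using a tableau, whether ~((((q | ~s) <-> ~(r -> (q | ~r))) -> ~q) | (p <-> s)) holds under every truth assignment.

Not valid

Assume the negation and expand:
Initial set: {~~((((q | ~s) <-> ~(r -> (q | ~r))) -> ~q) | (p <-> s))}.
~~((((q | ~s) <-> ~(r -> (q | ~r))) -> ~q) | (p <-> s)): β-rule — branch into (((q | ~s) <-> ~(r -> (q | ~r))) -> ~q)  //  (p <-> s).
  branch 1 (add (((q | ~s) <-> ~(r -> (q | ~r))) -> ~q)):
    (((q | ~s) <-> ~(r -> (q | ~r))) -> ~q): β-rule — branch into ~((q | ~s) <-> ~(r -> (q | ~r)))  //  ~q.
      branch 1.1 (add ~((q | ~s) <-> ~(r -> (q | ~r)))):
        ~((q | ~s) <-> ~(r -> (q | ~r))): β-rule — branch into (q | ~s), ~~(r -> (q | ~r))  //  ~(q | ~s), ~(r -> (q | ~r)).
          branch 1.1.1 (add (q | ~s), ~~(r -> (q | ~r))):
            (q | ~s): β-rule — branch into q  //  ~s.
              branch 1.1.1.1 (add q):
                ~~(r -> (q | ~r)): β-rule — branch into ~r  //  (q | ~r).
                  branch 1.1.1.1.1 (add ~r):
                    ○ open, literals {q=1, r=0}.
                  branch 1.1.1.1.2 (add (q | ~r)):
                    (q | ~r): β-rule — branch into q  //  ~r.
                      branch 1.1.1.1.2.1 (add q):
                        ○ open, literals {q=1}.
                      branch 1.1.1.1.2.2 (add ~r):
                        ○ open, literals {q=1, r=0}.
              branch 1.1.1.2 (add ~s):
                ~~(r -> (q | ~r)): β-rule — branch into ~r  //  (q | ~r).
                  branch 1.1.1.2.1 (add ~r):
                    ○ open, literals {r=0, s=0}.
                  branch 1.1.1.2.2 (add (q | ~r)):
                    (q | ~r): β-rule — branch into q  //  ~r.
                      branch 1.1.1.2.2.1 (add q):
                        ○ open, literals {q=1, s=0}.
                      branch 1.1.1.2.2.2 (add ~r):
                        ○ open, literals {r=0, s=0}.
          branch 1.1.2 (add ~(q | ~s), ~(r -> (q | ~r))):
            ~(q | ~s): α-rule — add ~q, ~~s.
            ~(r -> (q | ~r)): α-rule — add r, ~(q | ~r).
            ~(q | ~r): α-rule — add ~q, ~~r.
            ○ open, literals {q=0, r=1, s=1}.
      branch 1.2 (add ~q):
        ○ open, literals {q=0}.
  branch 2 (add (p <-> s)):
    (p <-> s): β-rule — branch into p, s  //  ~p, ~s.
      branch 2.1 (add p, s):
        ○ open, literals {p=1, s=1}.
      branch 2.2 (add ~p, ~s):
        ○ open, literals {p=0, s=0}.
0 branches closed, 10 open.
An open branch gives a countermodel: q=1, r=0 (unmentioned atoms arbitrary); under it the original formula is false.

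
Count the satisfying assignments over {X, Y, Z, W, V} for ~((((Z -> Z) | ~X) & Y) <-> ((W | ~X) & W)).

Initial set: {~((((Z -> Z) | ~X) & Y) <-> ((W | ~X) & W))}.
~((((Z -> Z) | ~X) & Y) <-> ((W | ~X) & W)): β-rule — branch into (((Z -> Z) | ~X) & Y), ~((W | ~X) & W)  //  ~(((Z -> Z) | ~X) & Y), ((W | ~X) & W).
  branch 1 (add (((Z -> Z) | ~X) & Y), ~((W | ~X) & W)):
    (((Z -> Z) | ~X) & Y): α-rule — add ((Z -> Z) | ~X), Y.
    ~((W | ~X) & W): β-rule — branch into ~(W | ~X)  //  ~W.
      branch 1.1 (add ~(W | ~X)):
        ~(W | ~X): α-rule — add ~W, ~~X.
        ((Z -> Z) | ~X): β-rule — branch into (Z -> Z)  //  ~X.
          branch 1.1.1 (add (Z -> Z)):
            (Z -> Z): β-rule — branch into ~Z  //  Z.
              branch 1.1.1.1 (add ~Z):
                ○ open, literals {W=0, X=1, Y=1, Z=0}.
              branch 1.1.1.2 (add Z):
                ○ open, literals {W=0, X=1, Y=1, Z=1}.
          branch 1.1.2 (add ~X):
            × closes — contains both X and ~X.
      branch 1.2 (add ~W):
        ((Z -> Z) | ~X): β-rule — branch into (Z -> Z)  //  ~X.
          branch 1.2.1 (add (Z -> Z)):
            (Z -> Z): β-rule — branch into ~Z  //  Z.
              branch 1.2.1.1 (add ~Z):
                ○ open, literals {W=0, Y=1, Z=0}.
              branch 1.2.1.2 (add Z):
                ○ open, literals {W=0, Y=1, Z=1}.
          branch 1.2.2 (add ~X):
            ○ open, literals {W=0, X=0, Y=1}.
  branch 2 (add ~(((Z -> Z) | ~X) & Y), ((W | ~X) & W)):
    ((W | ~X) & W): α-rule — add (W | ~X), W.
    ~(((Z -> Z) | ~X) & Y): β-rule — branch into ~((Z -> Z) | ~X)  //  ~Y.
      branch 2.1 (add ~((Z -> Z) | ~X)):
        ~((Z -> Z) | ~X): α-rule — add ~(Z -> Z), ~~X.
        ~(Z -> Z): α-rule — add Z, ~Z.
        × closes — contains both Z and ~Z.
      branch 2.2 (add ~Y):
        (W | ~X): β-rule — branch into W  //  ~X.
          branch 2.2.1 (add W):
            ○ open, literals {W=1, Y=0}.
          branch 2.2.2 (add ~X):
            ○ open, literals {W=1, X=0, Y=0}.
2 branches closed, 7 open.
Each open branch fixes some atoms; the unmentioned ones are free. Counting distinct full assignments: branch {W=0, X=1, Y=1, Z=0} (V) contributes 2 new; branch {W=0, X=1, Y=1, Z=1} (V) contributes 2 new; branch {W=0, Y=1, Z=0} (X, V) contributes 2 new; branch {W=0, Y=1, Z=1} (X, V) contributes 2 new; branch {W=0, X=0, Y=1} (Z, V) contributes 0 new; branch {W=1, Y=0} (X, Z, V) contributes 8 new; branch {W=1, X=0, Y=0} (Z, V) contributes 0 new. Total: 16.

16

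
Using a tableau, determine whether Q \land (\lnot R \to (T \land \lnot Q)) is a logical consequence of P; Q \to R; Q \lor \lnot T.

No

Initial set: {P; (Q \to R); (Q \lor \lnot T); \lnot (Q \land (\lnot R \to (T \land \lnot Q)))}.
(Q \to R): β-rule — branch into \lnot Q  //  R.
  branch 1 (add \lnot Q):
    (Q \lor \lnot T): β-rule — branch into Q  //  \lnot T.
      branch 1.1 (add Q):
        × closes — contains both Q and \lnot Q.
      branch 1.2 (add \lnot T):
        \lnot (Q \land (\lnot R \to (T \land \lnot Q))): β-rule — branch into \lnot Q  //  \lnot (\lnot R \to (T \land \lnot Q)).
          branch 1.2.1 (add \lnot Q):
            ○ open, literals {P=true, Q=false, T=false}.
          branch 1.2.2 (add \lnot (\lnot R \to (T \land \lnot Q))):
            \lnot (\lnot R \to (T \land \lnot Q)): α-rule — add \lnot R, \lnot (T \land \lnot Q).
            \lnot (T \land \lnot Q): β-rule — branch into \lnot T  //  \lnot \lnot Q.
              branch 1.2.2.1 (add \lnot T):
                ○ open, literals {P=true, Q=false, R=false, T=false}.
              branch 1.2.2.2 (add \lnot \lnot Q):
                × closes — contains both Q and \lnot Q.
  branch 2 (add R):
    (Q \lor \lnot T): β-rule — branch into Q  //  \lnot T.
      branch 2.1 (add Q):
        \lnot (Q \land (\lnot R \to (T \land \lnot Q))): β-rule — branch into \lnot Q  //  \lnot (\lnot R \to (T \land \lnot Q)).
          branch 2.1.1 (add \lnot Q):
            × closes — contains both Q and \lnot Q.
          branch 2.1.2 (add \lnot (\lnot R \to (T \land \lnot Q))):
            \lnot (\lnot R \to (T \land \lnot Q)): α-rule — add \lnot R, \lnot (T \land \lnot Q).
            × closes — contains both R and \lnot R.
      branch 2.2 (add \lnot T):
        \lnot (Q \land (\lnot R \to (T \land \lnot Q))): β-rule — branch into \lnot Q  //  \lnot (\lnot R \to (T \land \lnot Q)).
          branch 2.2.1 (add \lnot Q):
            ○ open, literals {P=true, Q=false, R=true, T=false}.
          branch 2.2.2 (add \lnot (\lnot R \to (T \land \lnot Q))):
            \lnot (\lnot R \to (T \land \lnot Q)): α-rule — add \lnot R, \lnot (T \land \lnot Q).
            × closes — contains both R and \lnot R.
5 branches closed, 3 open.
An open branch gives a countermodel: P=true, Q=false, T=false (unmentioned atoms arbitrary); the premises hold there but the conclusion fails.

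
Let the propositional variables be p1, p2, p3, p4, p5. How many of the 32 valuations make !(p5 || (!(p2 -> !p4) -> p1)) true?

2

Initial set: {T !(p5 || (!(p2 -> !p4) -> p1))}.
T !(p5 || (!(p2 -> !p4) -> p1)): α-rule — add F p5, F (!(p2 -> !p4) -> p1).
F (!(p2 -> !p4) -> p1): α-rule — add T !(p2 -> !p4), F p1.
T !(p2 -> !p4): α-rule — add T p2, F !p4.
○ open, literals {p1=0, p2=1, p4=1, p5=0}.
0 branches closed, 1 open.
Each open branch fixes some atoms; the unmentioned ones are free. Counting distinct full assignments: branch {p1=0, p2=1, p4=1, p5=0} (p3) contributes 2 new. Total: 2.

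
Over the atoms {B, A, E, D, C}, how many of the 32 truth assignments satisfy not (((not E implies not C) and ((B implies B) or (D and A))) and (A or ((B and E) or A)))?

16

Initial set: {T not (((not E implies not C) and ((B implies B) or (D and A))) and (A or ((B and E) or A)))}.
T not (((not E implies not C) and ((B implies B) or (D and A))) and (A or ((B and E) or A))): β-rule — branch into F ((not E implies not C) and ((B implies B) or (D and A)))  //  F (A or ((B and E) or A)).
  branch 1 (add F ((not E implies not C) and ((B implies B) or (D and A)))):
    F ((not E implies not C) and ((B implies B) or (D and A))): β-rule — branch into F (not E implies not C)  //  F ((B implies B) or (D and A)).
      branch 1.1 (add F (not E implies not C)):
        F (not E implies not C): α-rule — add T not E, F not C.
        ○ open, literals {C=T, E=F}.
      branch 1.2 (add F ((B implies B) or (D and A))):
        F ((B implies B) or (D and A)): α-rule — add F (B implies B), F (D and A).
        F (B implies B): α-rule — add T B, F B.
        × closes — contains both B and not B.
  branch 2 (add F (A or ((B and E) or A))):
    F (A or ((B and E) or A)): α-rule — add F A, F ((B and E) or A).
    F ((B and E) or A): α-rule — add F (B and E), F A.
    F (B and E): β-rule — branch into F B  //  F E.
      branch 2.1 (add F B):
        ○ open, literals {A=F, B=F}.
      branch 2.2 (add F E):
        ○ open, literals {A=F, E=F}.
1 branch closed, 3 open.
Each open branch fixes some atoms; the unmentioned ones are free. Counting distinct full assignments: branch {C=T, E=F} (B, A, D) contributes 8 new; branch {A=F, B=F} (E, D, C) contributes 6 new; branch {A=F, E=F} (B, D, C) contributes 2 new. Total: 16.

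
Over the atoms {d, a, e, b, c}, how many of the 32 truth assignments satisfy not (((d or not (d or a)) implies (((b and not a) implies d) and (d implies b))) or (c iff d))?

6

Initial set: {not (((d or not (d or a)) implies (((b and not a) implies d) and (d implies b))) or (c iff d))}.
not (((d or not (d or a)) implies (((b and not a) implies d) and (d implies b))) or (c iff d)): α-rule — add not ((d or not (d or a)) implies (((b and not a) implies d) and (d implies b))), not (c iff d).
not ((d or not (d or a)) implies (((b and not a) implies d) and (d implies b))): α-rule — add (d or not (d or a)), not (((b and not a) implies d) and (d implies b)).
not (c iff d): β-rule — branch into c, not d  //  not c, d.
  branch 1 (add c, not d):
    (d or not (d or a)): β-rule — branch into d  //  not (d or a).
      branch 1.1 (add d):
        × closes — contains both d and not d.
      branch 1.2 (add not (d or a)):
        not (d or a): α-rule — add not d, not a.
        not (((b and not a) implies d) and (d implies b)): β-rule — branch into not ((b and not a) implies d)  //  not (d implies b).
          branch 1.2.1 (add not ((b and not a) implies d)):
            not ((b and not a) implies d): α-rule — add (b and not a), not d.
            (b and not a): α-rule — add b, not a.
            ○ open, literals {a=F, b=T, c=T, d=F}.
          branch 1.2.2 (add not (d implies b)):
            not (d implies b): α-rule — add d, not b.
            × closes — contains both d and not d.
  branch 2 (add not c, d):
    (d or not (d or a)): β-rule — branch into d  //  not (d or a).
      branch 2.1 (add d):
        not (((b and not a) implies d) and (d implies b)): β-rule — branch into not ((b and not a) implies d)  //  not (d implies b).
          branch 2.1.1 (add not ((b and not a) implies d)):
            not ((b and not a) implies d): α-rule — add (b and not a), not d.
            × closes — contains both d and not d.
          branch 2.1.2 (add not (d implies b)):
            not (d implies b): α-rule — add d, not b.
            ○ open, literals {b=F, c=F, d=T}.
      branch 2.2 (add not (d or a)):
        not (d or a): α-rule — add not d, not a.
        × closes — contains both d and not d.
4 branches closed, 2 open.
Each open branch fixes some atoms; the unmentioned ones are free. Counting distinct full assignments: branch {a=F, b=T, c=T, d=F} (e) contributes 2 new; branch {b=F, c=F, d=T} (a, e) contributes 4 new. Total: 6.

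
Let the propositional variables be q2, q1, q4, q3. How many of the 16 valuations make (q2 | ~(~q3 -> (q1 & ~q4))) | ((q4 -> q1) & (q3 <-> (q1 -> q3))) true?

Initial set: {((q2 | ~(~q3 -> (q1 & ~q4))) | ((q4 -> q1) & (q3 <-> (q1 -> q3))))}.
((q2 | ~(~q3 -> (q1 & ~q4))) | ((q4 -> q1) & (q3 <-> (q1 -> q3)))): β-rule — branch into (q2 | ~(~q3 -> (q1 & ~q4)))  //  ((q4 -> q1) & (q3 <-> (q1 -> q3))).
  branch 1 (add (q2 | ~(~q3 -> (q1 & ~q4)))):
    (q2 | ~(~q3 -> (q1 & ~q4))): β-rule — branch into q2  //  ~(~q3 -> (q1 & ~q4)).
      branch 1.1 (add q2):
        ○ open, literals {q2=1}.
      branch 1.2 (add ~(~q3 -> (q1 & ~q4))):
        ~(~q3 -> (q1 & ~q4)): α-rule — add ~q3, ~(q1 & ~q4).
        ~(q1 & ~q4): β-rule — branch into ~q1  //  ~~q4.
          branch 1.2.1 (add ~q1):
            ○ open, literals {q1=0, q3=0}.
          branch 1.2.2 (add ~~q4):
            ○ open, literals {q3=0, q4=1}.
  branch 2 (add ((q4 -> q1) & (q3 <-> (q1 -> q3)))):
    ((q4 -> q1) & (q3 <-> (q1 -> q3))): α-rule — add (q4 -> q1), (q3 <-> (q1 -> q3)).
    (q4 -> q1): β-rule — branch into ~q4  //  q1.
      branch 2.1 (add ~q4):
        (q3 <-> (q1 -> q3)): β-rule — branch into q3, (q1 -> q3)  //  ~q3, ~(q1 -> q3).
          branch 2.1.1 (add q3, (q1 -> q3)):
            (q1 -> q3): β-rule — branch into ~q1  //  q3.
              branch 2.1.1.1 (add ~q1):
                ○ open, literals {q1=0, q3=1, q4=0}.
              branch 2.1.1.2 (add q3):
                ○ open, literals {q3=1, q4=0}.
          branch 2.1.2 (add ~q3, ~(q1 -> q3)):
            ~(q1 -> q3): α-rule — add q1, ~q3.
            ○ open, literals {q1=1, q3=0, q4=0}.
      branch 2.2 (add q1):
        (q3 <-> (q1 -> q3)): β-rule — branch into q3, (q1 -> q3)  //  ~q3, ~(q1 -> q3).
          branch 2.2.1 (add q3, (q1 -> q3)):
            (q1 -> q3): β-rule — branch into ~q1  //  q3.
              branch 2.2.1.1 (add ~q1):
                × closes — contains both q1 and ~q1.
              branch 2.2.1.2 (add q3):
                ○ open, literals {q1=1, q3=1}.
          branch 2.2.2 (add ~q3, ~(q1 -> q3)):
            ~(q1 -> q3): α-rule — add q1, ~q3.
            ○ open, literals {q1=1, q3=0}.
1 branch closed, 8 open.
Each open branch fixes some atoms; the unmentioned ones are free. Counting distinct full assignments: branch {q2=1} (q1, q4, q3) contributes 8 new; branch {q1=0, q3=0} (q2, q4) contributes 2 new; branch {q3=0, q4=1} (q2, q1) contributes 1 new; branch {q1=0, q3=1, q4=0} (q2) contributes 1 new; branch {q3=1, q4=0} (q2, q1) contributes 1 new; branch {q1=1, q3=0, q4=0} (q2) contributes 1 new; branch {q1=1, q3=1} (q2, q4) contributes 1 new; branch {q1=1, q3=0} (q2, q4) contributes 0 new. Total: 15.

15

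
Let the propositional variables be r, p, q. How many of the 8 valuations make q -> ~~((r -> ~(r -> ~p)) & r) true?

5

Initial set: {(q -> ~~((r -> ~(r -> ~p)) & r))}.
(q -> ~~((r -> ~(r -> ~p)) & r)): β-rule — branch into ~q  //  ~~((r -> ~(r -> ~p)) & r).
  branch 1 (add ~q):
    ○ open, literals {q=F}.
  branch 2 (add ~~((r -> ~(r -> ~p)) & r)):
    ~~((r -> ~(r -> ~p)) & r): drop double negation, giving ((r -> ~(r -> ~p)) & r).
    ((r -> ~(r -> ~p)) & r): α-rule — add (r -> ~(r -> ~p)), r.
    (r -> ~(r -> ~p)): β-rule — branch into ~r  //  ~(r -> ~p).
      branch 2.1 (add ~r):
        × closes — contains both r and ~r.
      branch 2.2 (add ~(r -> ~p)):
        ~(r -> ~p): α-rule — add r, ~~p.
        ○ open, literals {p=T, r=T}.
1 branch closed, 2 open.
Each open branch fixes some atoms; the unmentioned ones are free. Counting distinct full assignments: branch {q=F} (r, p) contributes 4 new; branch {p=T, r=T} (q) contributes 1 new. Total: 5.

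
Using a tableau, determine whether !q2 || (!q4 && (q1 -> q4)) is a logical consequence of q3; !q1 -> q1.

No

Initial set: {q3; (!q1 -> q1); !(!q2 || (!q4 && (q1 -> q4)))}.
!(!q2 || (!q4 && (q1 -> q4))): α-rule — add !!q2, !(!q4 && (q1 -> q4)).
(!q1 -> q1): β-rule — branch into !!q1  //  q1.
  branch 1 (add !!q1):
    !(!q4 && (q1 -> q4)): β-rule — branch into !!q4  //  !(q1 -> q4).
      branch 1.1 (add !!q4):
        ○ open, literals {q1=1, q2=1, q3=1, q4=1}.
      branch 1.2 (add !(q1 -> q4)):
        !(q1 -> q4): α-rule — add q1, !q4.
        ○ open, literals {q1=1, q2=1, q3=1, q4=0}.
  branch 2 (add q1):
    !(!q4 && (q1 -> q4)): β-rule — branch into !!q4  //  !(q1 -> q4).
      branch 2.1 (add !!q4):
        ○ open, literals {q1=1, q2=1, q3=1, q4=1}.
      branch 2.2 (add !(q1 -> q4)):
        !(q1 -> q4): α-rule — add q1, !q4.
        ○ open, literals {q1=1, q2=1, q3=1, q4=0}.
0 branches closed, 4 open.
An open branch gives a countermodel: q1=1, q2=1, q3=1, q4=1 (unmentioned atoms arbitrary); the premises hold there but the conclusion fails.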